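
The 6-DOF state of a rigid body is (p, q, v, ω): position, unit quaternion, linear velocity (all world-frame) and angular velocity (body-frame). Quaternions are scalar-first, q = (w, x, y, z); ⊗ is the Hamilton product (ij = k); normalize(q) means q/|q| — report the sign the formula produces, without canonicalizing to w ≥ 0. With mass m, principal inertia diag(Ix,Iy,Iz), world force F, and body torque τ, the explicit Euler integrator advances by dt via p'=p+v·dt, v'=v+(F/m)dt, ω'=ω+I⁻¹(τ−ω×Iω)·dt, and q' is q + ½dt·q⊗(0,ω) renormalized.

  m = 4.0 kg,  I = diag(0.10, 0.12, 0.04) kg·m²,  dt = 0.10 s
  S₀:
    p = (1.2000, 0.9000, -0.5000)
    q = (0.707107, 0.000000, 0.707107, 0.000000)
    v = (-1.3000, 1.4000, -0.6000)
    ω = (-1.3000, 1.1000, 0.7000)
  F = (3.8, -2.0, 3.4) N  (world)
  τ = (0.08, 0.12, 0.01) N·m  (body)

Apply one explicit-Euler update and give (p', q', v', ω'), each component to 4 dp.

ω×(Iω) gyroscopic = (-0.0616, -0.0546, -0.0286)
angular accel α = (1.4160, 1.4550, 0.9650)
ω + α·dt = (-1.1584, 1.2455, 0.7965)
Hamilton product q⊗(0,ω) = (-0.7778177, -0.4242642, 0.7778177, 1.4142140)
q' = normalize(q + ½dt·q⊗(0,ω)) = (0.6654, -0.0211, 0.7429, 0.0704)
a = F/m = (0.9500, -0.5000, 0.8500)
p' = p + v·dt = (1.0700, 1.0400, -0.5600)
v + (F/m)dt = (-1.2050, 1.3500, -0.5150)

p' = (1.0700, 1.0400, -0.5600)
q' = (0.6654, -0.0211, 0.7429, 0.0704)
v' = (-1.2050, 1.3500, -0.5150)
ω' = (-1.1584, 1.2455, 0.7965)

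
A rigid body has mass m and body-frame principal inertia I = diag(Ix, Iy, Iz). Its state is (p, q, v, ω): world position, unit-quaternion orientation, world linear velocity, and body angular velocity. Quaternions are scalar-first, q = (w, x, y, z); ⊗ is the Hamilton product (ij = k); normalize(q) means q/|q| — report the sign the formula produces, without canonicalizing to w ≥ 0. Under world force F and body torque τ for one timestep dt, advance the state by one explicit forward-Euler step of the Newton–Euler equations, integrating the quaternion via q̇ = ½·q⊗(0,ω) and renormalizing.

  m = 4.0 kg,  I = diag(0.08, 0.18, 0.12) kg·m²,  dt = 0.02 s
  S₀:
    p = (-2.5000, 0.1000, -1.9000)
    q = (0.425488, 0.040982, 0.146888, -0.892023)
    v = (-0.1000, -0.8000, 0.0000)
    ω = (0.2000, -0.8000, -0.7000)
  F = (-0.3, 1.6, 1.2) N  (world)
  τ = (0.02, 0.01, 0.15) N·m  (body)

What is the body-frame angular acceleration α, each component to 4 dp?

α = (0.6700, 0.0244, 1.3833)

ω×(Iω) gyroscopic = (-0.0336, 0.0056, -0.0160)
(τ − ω×Iω)/I = (0.6700, 0.0244, 1.3833)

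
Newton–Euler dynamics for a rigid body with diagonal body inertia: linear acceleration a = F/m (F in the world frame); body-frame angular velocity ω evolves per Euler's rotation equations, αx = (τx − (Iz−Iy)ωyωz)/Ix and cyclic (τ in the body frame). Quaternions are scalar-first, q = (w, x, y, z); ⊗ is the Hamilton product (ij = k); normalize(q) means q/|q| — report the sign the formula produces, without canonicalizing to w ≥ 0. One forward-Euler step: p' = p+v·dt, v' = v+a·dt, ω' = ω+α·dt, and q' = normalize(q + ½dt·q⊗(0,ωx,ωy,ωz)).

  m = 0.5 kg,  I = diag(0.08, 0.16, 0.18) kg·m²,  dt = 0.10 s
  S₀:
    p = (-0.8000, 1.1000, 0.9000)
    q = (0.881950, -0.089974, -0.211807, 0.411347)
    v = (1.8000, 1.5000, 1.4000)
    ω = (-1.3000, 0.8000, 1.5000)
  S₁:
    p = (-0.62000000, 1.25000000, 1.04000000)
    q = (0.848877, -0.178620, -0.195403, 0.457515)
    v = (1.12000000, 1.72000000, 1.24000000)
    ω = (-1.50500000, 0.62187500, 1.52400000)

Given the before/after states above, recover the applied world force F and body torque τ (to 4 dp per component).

rate change Δω = (-0.20500000, -0.17812500, 0.02400000)
gyro term ω₀×Iω₀ = (0.0240, 0.1950, -0.0832)
applied torque τ = (-0.1400, -0.0900, -0.0400)
Δv = v₁−v₀ = (-0.68000000, 0.22000000, -0.16000000)
F = m·Δv/dt = (-3.4000, 1.1000, -0.8000)

F = (-3.4000, 1.1000, -0.8000)
τ = (-0.1400, -0.0900, -0.0400)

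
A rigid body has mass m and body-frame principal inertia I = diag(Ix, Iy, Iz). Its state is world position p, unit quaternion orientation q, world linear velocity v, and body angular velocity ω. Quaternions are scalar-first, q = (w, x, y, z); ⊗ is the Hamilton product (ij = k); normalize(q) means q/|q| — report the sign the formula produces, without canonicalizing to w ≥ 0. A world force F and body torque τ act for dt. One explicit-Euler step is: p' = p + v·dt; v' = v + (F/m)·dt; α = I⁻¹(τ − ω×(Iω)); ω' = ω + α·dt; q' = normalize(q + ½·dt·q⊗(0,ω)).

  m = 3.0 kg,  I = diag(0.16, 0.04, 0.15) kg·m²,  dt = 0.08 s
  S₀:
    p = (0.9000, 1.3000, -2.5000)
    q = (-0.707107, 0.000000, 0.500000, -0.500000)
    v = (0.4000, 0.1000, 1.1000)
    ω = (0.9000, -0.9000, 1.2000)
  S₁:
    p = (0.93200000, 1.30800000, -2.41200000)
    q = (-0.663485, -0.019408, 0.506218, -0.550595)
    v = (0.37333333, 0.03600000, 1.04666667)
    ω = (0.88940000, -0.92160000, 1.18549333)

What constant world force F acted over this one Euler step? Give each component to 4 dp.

F = (-1.0000, -2.4000, -2.0000)

Δv = v₁−v₀ = (-0.02666667, -0.06400000, -0.05333333)
applied force F = (-1.0000, -2.4000, -2.0000)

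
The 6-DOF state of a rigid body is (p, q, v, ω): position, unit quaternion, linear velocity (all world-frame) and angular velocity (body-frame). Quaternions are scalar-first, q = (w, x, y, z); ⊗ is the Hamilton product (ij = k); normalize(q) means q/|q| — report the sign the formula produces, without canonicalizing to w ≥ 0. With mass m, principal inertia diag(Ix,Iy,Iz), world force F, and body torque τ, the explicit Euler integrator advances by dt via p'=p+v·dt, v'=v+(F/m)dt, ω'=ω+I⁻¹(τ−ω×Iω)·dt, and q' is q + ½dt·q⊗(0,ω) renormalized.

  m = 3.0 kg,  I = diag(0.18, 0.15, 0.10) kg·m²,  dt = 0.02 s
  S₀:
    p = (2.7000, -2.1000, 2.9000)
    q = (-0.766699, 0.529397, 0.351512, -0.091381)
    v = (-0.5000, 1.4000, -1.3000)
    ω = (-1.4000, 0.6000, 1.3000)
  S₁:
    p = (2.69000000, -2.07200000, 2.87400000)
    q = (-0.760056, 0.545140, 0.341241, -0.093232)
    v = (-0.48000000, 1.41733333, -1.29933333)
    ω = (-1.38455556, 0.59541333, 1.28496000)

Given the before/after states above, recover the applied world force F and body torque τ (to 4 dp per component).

F = (3.0000, 2.6000, 0.1000)
τ = (0.1000, -0.1800, -0.0500)

Δv = v₁−v₀ = (0.02000000, 0.01733333, 0.00066667)
m·(v₁−v₀)/dt = (3.0000, 2.6000, 0.1000)
rate change Δω = (0.01544444, -0.00458667, -0.01504000)
ω₀×(Iω₀) = (-0.0390, -0.1456, 0.0252)
applied torque τ = (0.1000, -0.1800, -0.0500)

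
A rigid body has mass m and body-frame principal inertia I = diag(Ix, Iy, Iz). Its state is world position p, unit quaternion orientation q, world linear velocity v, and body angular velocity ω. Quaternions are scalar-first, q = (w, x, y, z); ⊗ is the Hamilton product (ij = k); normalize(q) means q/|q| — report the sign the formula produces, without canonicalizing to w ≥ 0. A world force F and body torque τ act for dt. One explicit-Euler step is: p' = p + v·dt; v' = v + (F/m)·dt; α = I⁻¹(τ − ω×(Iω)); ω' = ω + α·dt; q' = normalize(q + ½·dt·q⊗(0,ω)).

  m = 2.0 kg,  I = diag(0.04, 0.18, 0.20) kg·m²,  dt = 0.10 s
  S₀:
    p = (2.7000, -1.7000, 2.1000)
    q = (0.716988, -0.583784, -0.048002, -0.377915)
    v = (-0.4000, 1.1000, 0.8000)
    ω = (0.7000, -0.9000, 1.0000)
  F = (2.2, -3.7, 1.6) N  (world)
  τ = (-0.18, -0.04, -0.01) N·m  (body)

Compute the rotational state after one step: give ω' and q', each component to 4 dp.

ω' = (0.2950, -0.8600, 1.0391)
q' = (0.7520, -0.5764, -0.0641, -0.3132)

(τ − ω×Iω)/I = (-4.0500, 0.4000, 0.3910)
new body rate ω' = (0.2950, -0.8600, 1.0391)
q⊗(0,ω) = (0.7433620, 0.1137661, -0.3260457, 1.2759950)
q + ½dt·q⊗(0,ω), renormalized = (0.7520, -0.5764, -0.0641, -0.3132)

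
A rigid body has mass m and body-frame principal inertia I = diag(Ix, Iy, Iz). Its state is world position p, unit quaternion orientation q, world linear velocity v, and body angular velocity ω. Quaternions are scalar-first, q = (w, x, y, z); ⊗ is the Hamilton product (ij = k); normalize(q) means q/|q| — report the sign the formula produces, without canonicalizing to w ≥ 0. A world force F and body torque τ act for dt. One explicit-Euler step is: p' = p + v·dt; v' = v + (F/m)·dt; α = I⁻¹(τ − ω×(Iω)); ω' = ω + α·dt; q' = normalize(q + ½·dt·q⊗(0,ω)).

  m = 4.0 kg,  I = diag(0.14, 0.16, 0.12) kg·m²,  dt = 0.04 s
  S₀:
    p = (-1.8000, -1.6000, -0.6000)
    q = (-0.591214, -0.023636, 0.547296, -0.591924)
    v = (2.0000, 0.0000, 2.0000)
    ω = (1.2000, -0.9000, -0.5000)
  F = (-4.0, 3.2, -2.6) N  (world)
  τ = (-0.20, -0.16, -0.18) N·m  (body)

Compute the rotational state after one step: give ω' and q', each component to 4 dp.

ω' = (1.1480, -0.9370, -0.5528)
q' = (-0.5864, -0.0539, 0.5432, -0.5984)

ω×(Iω) gyroscopic = (-0.0180, -0.0120, -0.0216)
angular accel α = (-1.3000, -0.9250, -1.3200)
ω' = ω + α·dt = (1.1480, -0.9370, -0.5528)
Hamilton product q⊗(0,ω) = (0.2249676, -1.5158364, -0.1900342, -0.3398758)
q' = normalize(q + ½dt·q⊗(0,ω)) = (-0.5864, -0.0539, 0.5432, -0.5984)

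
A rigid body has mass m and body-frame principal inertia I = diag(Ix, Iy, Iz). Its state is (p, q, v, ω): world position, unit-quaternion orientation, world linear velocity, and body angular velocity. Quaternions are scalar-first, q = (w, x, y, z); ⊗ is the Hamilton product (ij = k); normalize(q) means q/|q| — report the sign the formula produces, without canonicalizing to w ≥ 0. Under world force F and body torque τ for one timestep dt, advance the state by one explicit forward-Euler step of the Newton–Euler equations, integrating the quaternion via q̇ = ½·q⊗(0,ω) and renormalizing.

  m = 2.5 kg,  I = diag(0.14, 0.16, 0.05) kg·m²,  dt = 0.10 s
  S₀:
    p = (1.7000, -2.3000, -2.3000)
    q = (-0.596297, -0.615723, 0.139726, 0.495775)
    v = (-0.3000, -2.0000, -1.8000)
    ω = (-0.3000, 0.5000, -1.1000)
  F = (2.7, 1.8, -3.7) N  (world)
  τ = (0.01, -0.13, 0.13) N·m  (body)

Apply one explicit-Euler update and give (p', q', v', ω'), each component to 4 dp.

ω×(Iω) gyroscopic = (0.0605, 0.0297, -0.0030)
angular accel α = (-0.3607, -0.9981, 2.6600)
new body rate ω' = (-0.3361, 0.4002, -0.8340)
Hamilton product q⊗(0,ω) = (0.2907726, -0.2226970, -1.1241763, 0.3899830)
q + ½dt·q⊗(0,ω), renormalized = (-0.5806, -0.6256, 0.0834, 0.5143)
p + v·dt = (1.6700, -2.5000, -2.4800)
v' = v + a·dt = (-0.1920, -1.9280, -1.9480)

p' = (1.6700, -2.5000, -2.4800)
q' = (-0.5806, -0.6256, 0.0834, 0.5143)
v' = (-0.1920, -1.9280, -1.9480)
ω' = (-0.3361, 0.4002, -0.8340)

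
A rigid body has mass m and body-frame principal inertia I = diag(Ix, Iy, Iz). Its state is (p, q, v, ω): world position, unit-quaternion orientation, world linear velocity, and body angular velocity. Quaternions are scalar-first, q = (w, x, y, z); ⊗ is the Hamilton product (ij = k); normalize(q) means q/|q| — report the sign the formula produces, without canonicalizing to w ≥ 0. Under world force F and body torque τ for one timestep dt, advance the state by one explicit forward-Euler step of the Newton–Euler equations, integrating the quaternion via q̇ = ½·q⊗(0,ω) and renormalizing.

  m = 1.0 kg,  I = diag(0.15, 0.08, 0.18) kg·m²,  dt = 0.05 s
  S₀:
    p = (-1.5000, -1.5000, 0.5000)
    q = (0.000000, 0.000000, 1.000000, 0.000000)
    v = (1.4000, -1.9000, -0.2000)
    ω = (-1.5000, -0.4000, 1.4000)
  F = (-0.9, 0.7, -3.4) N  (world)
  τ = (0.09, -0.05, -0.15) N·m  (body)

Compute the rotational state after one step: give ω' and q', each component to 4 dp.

ω' = (-1.4513, -0.4706, 1.3700)
q' = (0.0100, 0.0350, 0.9986, 0.0374)

gyro term ω×Iω = (-0.0560, 0.0630, -0.0420)
α = I⁻¹(τ − ω×Iω) = (0.9733, -1.4125, -0.6000)
ω + α·dt = (-1.4513, -0.4706, 1.3700)
Hamilton product q⊗(0,ω) = (0.4000000, 1.4000000, 0.0000000, 1.5000000)
q + ½dt·q⊗(0,ω), renormalized = (0.0100, 0.0350, 0.9986, 0.0374)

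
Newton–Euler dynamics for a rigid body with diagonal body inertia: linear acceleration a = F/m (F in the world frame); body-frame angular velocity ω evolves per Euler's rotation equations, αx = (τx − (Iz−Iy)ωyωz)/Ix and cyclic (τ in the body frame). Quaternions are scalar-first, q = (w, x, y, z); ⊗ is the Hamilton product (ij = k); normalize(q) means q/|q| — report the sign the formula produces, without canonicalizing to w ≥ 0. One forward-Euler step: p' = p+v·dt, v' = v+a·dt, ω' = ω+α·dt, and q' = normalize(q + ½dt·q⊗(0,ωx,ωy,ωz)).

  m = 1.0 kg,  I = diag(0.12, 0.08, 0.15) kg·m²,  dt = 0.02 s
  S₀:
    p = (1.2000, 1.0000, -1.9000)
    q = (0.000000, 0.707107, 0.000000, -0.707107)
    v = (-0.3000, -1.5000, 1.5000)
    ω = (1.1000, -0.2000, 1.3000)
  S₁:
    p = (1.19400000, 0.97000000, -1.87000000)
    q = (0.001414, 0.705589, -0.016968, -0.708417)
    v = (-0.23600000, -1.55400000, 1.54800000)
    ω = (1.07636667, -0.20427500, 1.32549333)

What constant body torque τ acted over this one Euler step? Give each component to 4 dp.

τ = (-0.1600, -0.0600, 0.2000)

rate change Δω = (-0.02363333, -0.00427500, 0.02549333)
ω₀×(Iω₀) = (-0.0182, -0.0429, 0.0088)
I·α + gyro = (-0.1600, -0.0600, 0.2000)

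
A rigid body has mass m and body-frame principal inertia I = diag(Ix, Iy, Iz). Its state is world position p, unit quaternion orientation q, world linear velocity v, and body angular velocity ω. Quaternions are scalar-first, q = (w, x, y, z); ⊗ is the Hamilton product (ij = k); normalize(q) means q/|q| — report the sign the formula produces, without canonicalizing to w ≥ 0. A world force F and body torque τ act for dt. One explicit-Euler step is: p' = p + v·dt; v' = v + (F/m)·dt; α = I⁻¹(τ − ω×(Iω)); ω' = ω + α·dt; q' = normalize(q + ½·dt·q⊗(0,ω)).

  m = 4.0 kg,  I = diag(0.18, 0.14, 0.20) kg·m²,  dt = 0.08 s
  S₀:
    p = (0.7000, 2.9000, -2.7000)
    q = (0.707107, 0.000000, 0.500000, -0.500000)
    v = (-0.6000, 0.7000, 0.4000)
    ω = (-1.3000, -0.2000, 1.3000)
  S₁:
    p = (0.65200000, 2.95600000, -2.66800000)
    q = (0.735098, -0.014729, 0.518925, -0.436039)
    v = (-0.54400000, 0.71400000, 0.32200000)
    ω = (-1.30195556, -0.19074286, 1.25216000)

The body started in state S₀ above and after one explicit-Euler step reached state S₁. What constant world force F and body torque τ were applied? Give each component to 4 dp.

velocity change Δv = (0.05600000, 0.01400000, -0.07800000)
applied force F = (2.8000, 0.7000, -3.9000)
ω₁ − ω₀ = (-0.00195556, 0.00925714, -0.04784000)
τ = I·(Δω/dt) + ω₀×(Iω₀) = (-0.0200, 0.0500, -0.1300)

F = (2.8000, 0.7000, -3.9000)
τ = (-0.0200, 0.0500, -0.1300)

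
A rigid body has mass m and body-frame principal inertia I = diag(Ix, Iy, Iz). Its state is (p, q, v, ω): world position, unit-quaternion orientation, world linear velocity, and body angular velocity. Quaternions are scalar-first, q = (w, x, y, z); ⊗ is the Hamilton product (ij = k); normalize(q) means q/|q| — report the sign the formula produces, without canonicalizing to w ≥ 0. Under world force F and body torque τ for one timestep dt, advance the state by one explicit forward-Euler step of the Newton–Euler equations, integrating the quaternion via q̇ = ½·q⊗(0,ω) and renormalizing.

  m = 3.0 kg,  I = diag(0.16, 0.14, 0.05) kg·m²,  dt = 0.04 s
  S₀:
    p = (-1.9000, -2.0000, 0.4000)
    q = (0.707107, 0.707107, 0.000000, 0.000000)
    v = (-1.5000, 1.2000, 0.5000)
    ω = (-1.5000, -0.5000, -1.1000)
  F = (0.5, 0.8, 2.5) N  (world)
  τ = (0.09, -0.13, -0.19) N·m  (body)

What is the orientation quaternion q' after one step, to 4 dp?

q⊗(0,ω) = (1.0606605, -1.0606605, 0.4242642, -1.1313712)
updated quaternion q' = (0.7278, 0.6854, 0.0085, -0.0226)

q' = (0.7278, 0.6854, 0.0085, -0.0226)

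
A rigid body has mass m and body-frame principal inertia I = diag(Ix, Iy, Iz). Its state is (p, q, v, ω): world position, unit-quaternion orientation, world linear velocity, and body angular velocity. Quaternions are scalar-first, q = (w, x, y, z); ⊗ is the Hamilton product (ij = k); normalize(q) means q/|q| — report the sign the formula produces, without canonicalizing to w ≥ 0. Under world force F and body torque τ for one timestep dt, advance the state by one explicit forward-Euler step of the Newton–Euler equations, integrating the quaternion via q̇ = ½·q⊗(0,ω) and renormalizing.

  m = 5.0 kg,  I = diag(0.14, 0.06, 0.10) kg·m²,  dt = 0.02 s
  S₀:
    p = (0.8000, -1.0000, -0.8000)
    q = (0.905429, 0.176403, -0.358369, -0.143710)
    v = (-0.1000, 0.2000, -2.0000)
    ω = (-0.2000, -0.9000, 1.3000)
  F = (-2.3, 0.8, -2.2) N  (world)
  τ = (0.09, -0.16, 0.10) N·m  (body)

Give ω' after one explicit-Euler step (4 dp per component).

ω×(Iω) gyroscopic = (-0.0468, -0.0104, -0.0144)
α = I⁻¹(τ − ω×Iω) = (0.9771, -2.4933, 1.1440)
ω + α·dt = (-0.1805, -0.9499, 1.3229)

ω' = (-0.1805, -0.9499, 1.3229)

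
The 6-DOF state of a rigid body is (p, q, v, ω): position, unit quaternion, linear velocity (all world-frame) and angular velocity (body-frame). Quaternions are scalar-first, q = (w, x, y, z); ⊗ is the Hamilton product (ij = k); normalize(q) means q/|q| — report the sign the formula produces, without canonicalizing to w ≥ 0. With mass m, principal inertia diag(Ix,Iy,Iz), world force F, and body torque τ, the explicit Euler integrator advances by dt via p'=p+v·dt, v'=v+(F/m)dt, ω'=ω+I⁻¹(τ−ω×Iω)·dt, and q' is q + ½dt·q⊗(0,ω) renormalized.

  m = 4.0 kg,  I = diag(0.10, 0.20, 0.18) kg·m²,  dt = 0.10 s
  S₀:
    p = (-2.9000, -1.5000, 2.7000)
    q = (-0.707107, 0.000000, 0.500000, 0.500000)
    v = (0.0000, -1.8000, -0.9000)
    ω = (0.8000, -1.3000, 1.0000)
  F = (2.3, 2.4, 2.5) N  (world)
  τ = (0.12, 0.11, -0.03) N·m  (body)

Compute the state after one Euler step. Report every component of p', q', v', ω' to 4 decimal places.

p' = (-2.9000, -1.6800, 2.6100)
q' = (-0.6967, 0.0291, 0.5636, 0.4428)
v' = (0.0575, -1.7400, -0.8375)
ω' = (0.8940, -1.2130, 1.0411)

a = F/m = (0.5750, 0.6000, 0.6250)
p' = p + v·dt = (-2.9000, -1.6800, 2.6100)
v + (F/m)dt = (0.0575, -1.7400, -0.8375)
angular accel α = (0.9400, 0.8700, 0.4111)
ω + α·dt = (0.8940, -1.2130, 1.0411)
2q̇ = q⊗(0,ω) = (0.1500000, 0.5843144, 1.3192391, -1.1071070)
q' = normalize(q + ½dt·q⊗(0,ω)) = (-0.6967, 0.0291, 0.5636, 0.4428)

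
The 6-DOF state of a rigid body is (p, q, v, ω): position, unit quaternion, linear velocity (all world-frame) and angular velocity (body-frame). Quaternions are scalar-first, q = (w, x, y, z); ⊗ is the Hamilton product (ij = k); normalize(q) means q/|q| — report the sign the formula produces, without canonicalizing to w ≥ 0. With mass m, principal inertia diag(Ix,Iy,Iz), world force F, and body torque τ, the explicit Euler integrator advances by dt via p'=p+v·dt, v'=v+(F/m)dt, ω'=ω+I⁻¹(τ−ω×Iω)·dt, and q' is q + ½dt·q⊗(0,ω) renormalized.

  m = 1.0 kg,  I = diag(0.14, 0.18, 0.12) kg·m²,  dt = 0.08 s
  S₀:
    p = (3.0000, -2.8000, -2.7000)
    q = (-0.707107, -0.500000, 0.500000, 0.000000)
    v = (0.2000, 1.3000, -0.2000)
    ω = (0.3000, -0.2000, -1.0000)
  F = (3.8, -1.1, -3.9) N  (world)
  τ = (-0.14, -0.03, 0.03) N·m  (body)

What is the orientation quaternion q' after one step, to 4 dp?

q' = (-0.6965, -0.5280, 0.4852, 0.0263)

q⊗(0,ω) = (0.2500000, -0.7121321, -0.3585786, 0.6571070)
updated quaternion q' = (-0.6965, -0.5280, 0.4852, 0.0263)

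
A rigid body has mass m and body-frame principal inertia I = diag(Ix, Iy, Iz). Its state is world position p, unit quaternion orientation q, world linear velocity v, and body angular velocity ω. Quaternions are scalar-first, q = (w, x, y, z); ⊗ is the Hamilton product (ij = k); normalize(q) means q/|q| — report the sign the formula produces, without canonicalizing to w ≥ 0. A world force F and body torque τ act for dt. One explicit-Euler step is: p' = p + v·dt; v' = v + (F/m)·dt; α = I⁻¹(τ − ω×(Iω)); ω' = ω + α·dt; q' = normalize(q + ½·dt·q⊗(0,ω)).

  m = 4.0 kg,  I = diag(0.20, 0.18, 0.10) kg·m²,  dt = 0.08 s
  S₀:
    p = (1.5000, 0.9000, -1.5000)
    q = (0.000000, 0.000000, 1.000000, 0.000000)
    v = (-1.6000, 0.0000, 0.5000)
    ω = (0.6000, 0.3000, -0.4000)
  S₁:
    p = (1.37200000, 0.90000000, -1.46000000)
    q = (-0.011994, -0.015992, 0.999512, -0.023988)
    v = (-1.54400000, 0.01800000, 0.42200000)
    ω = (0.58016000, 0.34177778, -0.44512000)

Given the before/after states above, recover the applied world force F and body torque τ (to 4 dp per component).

rate change Δω = (-0.01984000, 0.04177778, -0.04512000)
applied torque τ = (-0.0400, 0.0700, -0.0600)
Δv = v₁−v₀ = (0.05600000, 0.01800000, -0.07800000)
F = m·Δv/dt = (2.8000, 0.9000, -3.9000)

F = (2.8000, 0.9000, -3.9000)
τ = (-0.0400, 0.0700, -0.0600)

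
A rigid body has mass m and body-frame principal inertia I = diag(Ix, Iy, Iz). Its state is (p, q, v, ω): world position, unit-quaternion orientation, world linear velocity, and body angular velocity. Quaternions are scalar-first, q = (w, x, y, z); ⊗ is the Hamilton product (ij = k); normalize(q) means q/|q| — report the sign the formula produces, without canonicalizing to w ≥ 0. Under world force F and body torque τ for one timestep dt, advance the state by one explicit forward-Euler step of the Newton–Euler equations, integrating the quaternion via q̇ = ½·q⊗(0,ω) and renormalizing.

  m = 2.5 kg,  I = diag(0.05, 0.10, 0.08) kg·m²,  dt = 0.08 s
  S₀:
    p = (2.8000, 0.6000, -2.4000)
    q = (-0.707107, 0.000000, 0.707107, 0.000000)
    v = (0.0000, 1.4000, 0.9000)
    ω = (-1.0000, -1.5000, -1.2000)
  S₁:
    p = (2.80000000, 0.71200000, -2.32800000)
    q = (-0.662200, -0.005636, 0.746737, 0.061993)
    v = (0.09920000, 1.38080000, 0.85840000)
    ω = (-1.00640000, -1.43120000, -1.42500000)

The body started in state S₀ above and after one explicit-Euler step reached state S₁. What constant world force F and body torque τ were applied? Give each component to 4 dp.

ω₁ − ω₀ = (-0.00640000, 0.06880000, -0.22500000)
precession coupling = (-0.0360, -0.0360, 0.0750)
I·α + gyro = (-0.0400, 0.0500, -0.1500)
velocity change Δv = (0.09920000, -0.01920000, -0.04160000)
m·(v₁−v₀)/dt = (3.1000, -0.6000, -1.3000)

F = (3.1000, -0.6000, -1.3000)
τ = (-0.0400, 0.0500, -0.1500)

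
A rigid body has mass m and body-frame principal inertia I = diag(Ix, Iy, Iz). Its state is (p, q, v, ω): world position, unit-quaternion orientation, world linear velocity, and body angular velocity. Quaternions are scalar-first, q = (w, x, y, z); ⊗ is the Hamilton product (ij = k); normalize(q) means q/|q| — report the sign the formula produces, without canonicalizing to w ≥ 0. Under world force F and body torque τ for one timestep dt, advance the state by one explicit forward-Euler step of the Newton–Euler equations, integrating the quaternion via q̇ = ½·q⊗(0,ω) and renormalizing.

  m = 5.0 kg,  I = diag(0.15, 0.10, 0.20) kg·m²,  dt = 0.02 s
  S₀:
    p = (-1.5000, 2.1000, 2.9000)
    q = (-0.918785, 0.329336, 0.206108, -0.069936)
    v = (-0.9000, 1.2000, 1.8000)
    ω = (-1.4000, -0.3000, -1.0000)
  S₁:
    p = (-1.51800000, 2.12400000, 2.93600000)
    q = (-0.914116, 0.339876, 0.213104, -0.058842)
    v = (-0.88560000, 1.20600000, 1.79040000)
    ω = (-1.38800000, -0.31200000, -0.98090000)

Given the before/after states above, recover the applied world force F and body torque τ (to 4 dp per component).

Δv = v₁−v₀ = (0.01440000, 0.00600000, -0.00960000)
applied force F = (3.6000, 1.5000, -2.4000)
ω₁ − ω₀ = (0.01200000, -0.01200000, 0.01910000)
precession coupling = (0.0300, -0.0700, -0.0210)
applied torque τ = (0.1200, -0.1300, 0.1700)

F = (3.6000, 1.5000, -2.4000)
τ = (0.1200, -0.1300, 0.1700)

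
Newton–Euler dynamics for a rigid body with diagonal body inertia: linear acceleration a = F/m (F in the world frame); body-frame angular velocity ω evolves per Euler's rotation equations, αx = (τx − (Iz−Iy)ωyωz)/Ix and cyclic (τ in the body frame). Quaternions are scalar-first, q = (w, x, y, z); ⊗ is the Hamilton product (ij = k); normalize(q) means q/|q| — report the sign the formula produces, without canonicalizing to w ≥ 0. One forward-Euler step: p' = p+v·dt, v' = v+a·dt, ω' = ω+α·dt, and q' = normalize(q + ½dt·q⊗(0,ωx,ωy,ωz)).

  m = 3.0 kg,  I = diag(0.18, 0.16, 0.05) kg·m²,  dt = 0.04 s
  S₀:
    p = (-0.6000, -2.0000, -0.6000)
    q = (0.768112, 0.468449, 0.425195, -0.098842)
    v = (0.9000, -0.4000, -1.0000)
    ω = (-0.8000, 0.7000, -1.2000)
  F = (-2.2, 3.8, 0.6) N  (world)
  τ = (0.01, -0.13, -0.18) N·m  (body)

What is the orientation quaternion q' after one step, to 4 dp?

q' = (0.7669, 0.4471, 0.4485, -0.1039)

q⊗(0,ω) = (-0.0414877, -1.0555342, 1.1788908, -0.2536641)
updated quaternion q' = (0.7669, 0.4471, 0.4485, -0.1039)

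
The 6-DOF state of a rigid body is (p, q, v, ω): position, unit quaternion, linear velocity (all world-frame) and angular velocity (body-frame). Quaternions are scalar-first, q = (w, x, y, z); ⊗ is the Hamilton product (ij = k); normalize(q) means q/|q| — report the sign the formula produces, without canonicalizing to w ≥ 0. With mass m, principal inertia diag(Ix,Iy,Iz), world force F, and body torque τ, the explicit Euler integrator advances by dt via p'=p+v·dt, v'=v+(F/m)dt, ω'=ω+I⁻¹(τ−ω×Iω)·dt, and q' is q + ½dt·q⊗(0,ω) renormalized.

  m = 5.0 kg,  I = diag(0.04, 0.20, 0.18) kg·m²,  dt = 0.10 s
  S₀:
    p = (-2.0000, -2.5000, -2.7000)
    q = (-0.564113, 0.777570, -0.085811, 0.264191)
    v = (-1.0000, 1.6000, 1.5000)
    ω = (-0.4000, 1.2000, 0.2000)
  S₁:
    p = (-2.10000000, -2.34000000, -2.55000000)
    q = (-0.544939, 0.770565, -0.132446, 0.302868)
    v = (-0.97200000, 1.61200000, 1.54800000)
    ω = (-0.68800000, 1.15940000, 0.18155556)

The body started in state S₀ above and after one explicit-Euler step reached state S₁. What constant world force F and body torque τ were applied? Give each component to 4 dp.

Δv = v₁−v₀ = (0.02800000, 0.01200000, 0.04800000)
applied force F = (1.4000, 0.6000, 2.4000)
Δω = ω₁−ω₀ = (-0.28800000, -0.04060000, -0.01844444)
applied torque τ = (-0.1200, -0.0700, -0.1100)

F = (1.4000, 0.6000, 2.4000)
τ = (-0.1200, -0.0700, -0.1100)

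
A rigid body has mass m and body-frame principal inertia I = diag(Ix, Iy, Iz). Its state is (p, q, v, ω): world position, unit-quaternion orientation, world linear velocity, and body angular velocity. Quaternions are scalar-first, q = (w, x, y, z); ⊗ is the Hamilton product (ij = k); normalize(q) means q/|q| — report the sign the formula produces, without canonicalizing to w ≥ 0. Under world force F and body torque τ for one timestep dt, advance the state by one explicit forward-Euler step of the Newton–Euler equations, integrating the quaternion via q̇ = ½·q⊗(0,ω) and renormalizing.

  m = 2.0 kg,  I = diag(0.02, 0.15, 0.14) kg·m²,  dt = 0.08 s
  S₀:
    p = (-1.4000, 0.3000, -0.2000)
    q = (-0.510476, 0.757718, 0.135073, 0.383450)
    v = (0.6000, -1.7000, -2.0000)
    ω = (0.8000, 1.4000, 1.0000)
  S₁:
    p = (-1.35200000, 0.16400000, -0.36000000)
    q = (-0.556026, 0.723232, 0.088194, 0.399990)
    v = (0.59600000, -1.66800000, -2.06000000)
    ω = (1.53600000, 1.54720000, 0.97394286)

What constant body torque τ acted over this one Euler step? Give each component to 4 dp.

τ = (0.1700, 0.1800, 0.1000)

rate change Δω = (0.73600000, 0.14720000, -0.02605714)
precession coupling = (-0.0140, -0.0960, 0.1456)
I·α + gyro = (0.1700, 0.1800, 0.1000)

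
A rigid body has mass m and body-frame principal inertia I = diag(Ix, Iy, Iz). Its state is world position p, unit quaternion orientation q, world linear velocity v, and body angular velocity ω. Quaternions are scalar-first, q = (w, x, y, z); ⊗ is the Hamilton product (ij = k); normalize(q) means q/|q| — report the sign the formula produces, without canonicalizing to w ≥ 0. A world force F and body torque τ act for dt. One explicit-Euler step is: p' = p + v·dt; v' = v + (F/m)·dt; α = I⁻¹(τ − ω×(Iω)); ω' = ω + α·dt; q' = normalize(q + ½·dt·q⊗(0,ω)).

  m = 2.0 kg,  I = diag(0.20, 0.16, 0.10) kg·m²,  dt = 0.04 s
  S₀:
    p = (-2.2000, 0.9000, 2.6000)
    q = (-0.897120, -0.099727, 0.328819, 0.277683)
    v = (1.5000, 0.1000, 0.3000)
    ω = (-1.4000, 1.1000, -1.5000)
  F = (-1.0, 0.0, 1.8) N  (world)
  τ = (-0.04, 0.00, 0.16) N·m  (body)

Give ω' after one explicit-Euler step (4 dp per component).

(τ − ω×Iω)/I = (-0.6950, -1.3125, 0.9840)
new body rate ω' = (-1.4278, 1.0475, -1.4606)

ω' = (-1.4278, 1.0475, -1.4606)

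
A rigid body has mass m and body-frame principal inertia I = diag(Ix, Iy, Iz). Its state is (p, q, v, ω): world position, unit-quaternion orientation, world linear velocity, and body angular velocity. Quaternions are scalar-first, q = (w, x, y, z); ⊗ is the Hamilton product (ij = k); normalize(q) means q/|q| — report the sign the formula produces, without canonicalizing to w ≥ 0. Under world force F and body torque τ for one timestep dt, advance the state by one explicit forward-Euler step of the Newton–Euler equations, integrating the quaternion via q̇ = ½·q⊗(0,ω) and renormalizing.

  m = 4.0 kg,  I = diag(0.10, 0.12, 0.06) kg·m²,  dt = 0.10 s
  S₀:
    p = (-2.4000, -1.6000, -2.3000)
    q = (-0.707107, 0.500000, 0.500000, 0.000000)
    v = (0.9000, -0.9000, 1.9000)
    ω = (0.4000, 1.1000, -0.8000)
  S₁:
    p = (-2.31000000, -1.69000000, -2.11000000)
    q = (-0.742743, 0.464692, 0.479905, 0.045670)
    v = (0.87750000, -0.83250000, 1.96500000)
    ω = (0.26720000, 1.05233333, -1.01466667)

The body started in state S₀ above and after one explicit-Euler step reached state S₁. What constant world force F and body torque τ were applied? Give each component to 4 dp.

v₁ − v₀ = (-0.02250000, 0.06750000, 0.06500000)
F = m·Δv/dt = (-0.9000, 2.7000, 2.6000)
rate change Δω = (-0.13280000, -0.04766667, -0.21466667)
applied torque τ = (-0.0800, -0.0700, -0.1200)

F = (-0.9000, 2.7000, 2.6000)
τ = (-0.0800, -0.0700, -0.1200)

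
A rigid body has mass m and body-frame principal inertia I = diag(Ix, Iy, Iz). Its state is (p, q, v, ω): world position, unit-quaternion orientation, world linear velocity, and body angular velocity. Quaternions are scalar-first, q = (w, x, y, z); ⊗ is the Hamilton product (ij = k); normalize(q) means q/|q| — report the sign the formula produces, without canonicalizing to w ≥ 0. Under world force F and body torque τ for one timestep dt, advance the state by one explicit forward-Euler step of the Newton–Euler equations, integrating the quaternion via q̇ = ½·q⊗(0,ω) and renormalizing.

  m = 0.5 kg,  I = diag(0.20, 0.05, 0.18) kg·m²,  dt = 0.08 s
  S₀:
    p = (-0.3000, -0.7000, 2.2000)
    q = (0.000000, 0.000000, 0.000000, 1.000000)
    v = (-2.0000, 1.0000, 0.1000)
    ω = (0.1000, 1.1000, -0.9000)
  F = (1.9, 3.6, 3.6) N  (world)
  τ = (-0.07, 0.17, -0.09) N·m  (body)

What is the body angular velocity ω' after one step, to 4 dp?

ω' = (0.1235, 1.3749, -0.9327)

ω×(Iω) gyroscopic = (-0.1287, -0.0018, -0.0165)
angular accel α = (0.2935, 3.4360, -0.4083)
new body rate ω' = (0.1235, 1.3749, -0.9327)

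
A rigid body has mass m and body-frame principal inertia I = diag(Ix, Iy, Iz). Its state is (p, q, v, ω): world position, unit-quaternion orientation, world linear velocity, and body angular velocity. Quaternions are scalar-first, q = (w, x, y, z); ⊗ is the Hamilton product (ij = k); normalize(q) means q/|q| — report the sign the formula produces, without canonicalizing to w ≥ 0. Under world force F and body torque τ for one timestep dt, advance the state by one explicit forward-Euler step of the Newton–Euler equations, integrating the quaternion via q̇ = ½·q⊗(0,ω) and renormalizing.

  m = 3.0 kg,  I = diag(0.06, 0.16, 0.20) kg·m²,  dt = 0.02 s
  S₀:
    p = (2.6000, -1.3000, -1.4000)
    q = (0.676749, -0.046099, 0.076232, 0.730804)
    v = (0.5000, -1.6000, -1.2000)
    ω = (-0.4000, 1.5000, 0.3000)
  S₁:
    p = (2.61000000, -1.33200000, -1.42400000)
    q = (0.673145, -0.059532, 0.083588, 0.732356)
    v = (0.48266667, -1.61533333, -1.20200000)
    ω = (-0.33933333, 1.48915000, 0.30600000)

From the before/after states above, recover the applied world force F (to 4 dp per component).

v₁ − v₀ = (-0.01733333, -0.01533333, -0.00200000)
m·(v₁−v₀)/dt = (-2.6000, -2.3000, -0.3000)

F = (-2.6000, -2.3000, -0.3000)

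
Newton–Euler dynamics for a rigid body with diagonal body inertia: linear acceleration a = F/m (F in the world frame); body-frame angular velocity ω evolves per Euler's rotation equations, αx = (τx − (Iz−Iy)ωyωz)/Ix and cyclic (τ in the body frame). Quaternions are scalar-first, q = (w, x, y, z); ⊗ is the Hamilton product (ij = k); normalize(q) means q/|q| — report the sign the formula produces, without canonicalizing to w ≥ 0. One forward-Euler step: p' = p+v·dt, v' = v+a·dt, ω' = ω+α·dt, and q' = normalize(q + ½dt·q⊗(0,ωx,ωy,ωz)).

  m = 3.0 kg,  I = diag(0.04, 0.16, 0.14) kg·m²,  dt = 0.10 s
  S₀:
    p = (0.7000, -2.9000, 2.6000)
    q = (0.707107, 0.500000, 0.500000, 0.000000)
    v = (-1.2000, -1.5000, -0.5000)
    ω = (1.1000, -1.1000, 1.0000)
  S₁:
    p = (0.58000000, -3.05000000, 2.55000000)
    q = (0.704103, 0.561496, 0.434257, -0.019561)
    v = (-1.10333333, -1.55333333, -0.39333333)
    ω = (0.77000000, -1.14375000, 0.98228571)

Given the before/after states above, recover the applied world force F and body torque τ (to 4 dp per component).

Δω = ω₁−ω₀ = (-0.33000000, -0.04375000, -0.01771429)
τ = I·(Δω/dt) + ω₀×(Iω₀) = (-0.1100, -0.1800, -0.1700)
v₁ − v₀ = (0.09666667, -0.05333333, 0.10666667)
applied force F = (2.9000, -1.6000, 3.2000)

F = (2.9000, -1.6000, 3.2000)
τ = (-0.1100, -0.1800, -0.1700)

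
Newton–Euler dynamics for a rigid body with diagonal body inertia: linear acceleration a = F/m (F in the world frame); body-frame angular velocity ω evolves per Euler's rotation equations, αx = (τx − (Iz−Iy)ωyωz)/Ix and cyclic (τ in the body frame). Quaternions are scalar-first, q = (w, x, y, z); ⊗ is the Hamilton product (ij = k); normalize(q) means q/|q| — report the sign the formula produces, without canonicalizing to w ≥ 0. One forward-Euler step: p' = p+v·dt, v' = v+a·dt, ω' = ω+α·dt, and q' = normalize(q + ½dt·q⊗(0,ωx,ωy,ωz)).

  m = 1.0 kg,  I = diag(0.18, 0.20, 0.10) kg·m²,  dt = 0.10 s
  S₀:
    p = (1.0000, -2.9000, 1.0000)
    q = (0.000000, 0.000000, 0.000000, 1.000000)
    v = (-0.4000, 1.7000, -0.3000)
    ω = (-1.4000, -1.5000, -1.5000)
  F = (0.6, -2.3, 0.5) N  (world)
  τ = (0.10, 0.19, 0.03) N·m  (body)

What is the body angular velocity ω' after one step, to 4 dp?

angular accel α = (1.8056, 0.1100, -0.1200)
ω' = ω + α·dt = (-1.2194, -1.4890, -1.5120)

ω' = (-1.2194, -1.4890, -1.5120)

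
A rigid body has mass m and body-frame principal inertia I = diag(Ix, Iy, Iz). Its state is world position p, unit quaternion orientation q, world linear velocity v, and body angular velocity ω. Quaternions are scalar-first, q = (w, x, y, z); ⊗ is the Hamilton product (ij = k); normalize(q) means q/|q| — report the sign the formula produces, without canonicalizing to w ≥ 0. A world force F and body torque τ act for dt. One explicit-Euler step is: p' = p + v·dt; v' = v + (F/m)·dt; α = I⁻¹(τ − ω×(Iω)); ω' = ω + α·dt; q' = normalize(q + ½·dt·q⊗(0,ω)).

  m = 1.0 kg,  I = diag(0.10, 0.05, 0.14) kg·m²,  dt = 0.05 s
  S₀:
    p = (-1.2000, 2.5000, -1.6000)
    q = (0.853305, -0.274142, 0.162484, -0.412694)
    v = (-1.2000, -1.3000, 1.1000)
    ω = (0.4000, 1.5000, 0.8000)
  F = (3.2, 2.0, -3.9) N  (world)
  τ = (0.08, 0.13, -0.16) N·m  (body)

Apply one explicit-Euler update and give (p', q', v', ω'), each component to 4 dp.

p + v·dt = (-1.2600, 2.4350, -1.5450)
v + (F/m)dt = (-1.0400, -1.2000, 0.9050)
ω×(Iω) gyroscopic = (0.1080, -0.0128, -0.0300)
(τ − ω×Iω)/I = (-0.2800, 2.8560, -0.9286)
new body rate ω' = (0.3860, 1.6428, 0.7536)
q⊗(0,ω) = (0.1960860, 1.0903502, 1.3341935, 0.2064374)
updated quaternion q' = (0.8574, -0.2466, 0.1957, -0.4071)

p' = (-1.2600, 2.4350, -1.5450)
q' = (0.8574, -0.2466, 0.1957, -0.4071)
v' = (-1.0400, -1.2000, 0.9050)
ω' = (0.3860, 1.6428, 0.7536)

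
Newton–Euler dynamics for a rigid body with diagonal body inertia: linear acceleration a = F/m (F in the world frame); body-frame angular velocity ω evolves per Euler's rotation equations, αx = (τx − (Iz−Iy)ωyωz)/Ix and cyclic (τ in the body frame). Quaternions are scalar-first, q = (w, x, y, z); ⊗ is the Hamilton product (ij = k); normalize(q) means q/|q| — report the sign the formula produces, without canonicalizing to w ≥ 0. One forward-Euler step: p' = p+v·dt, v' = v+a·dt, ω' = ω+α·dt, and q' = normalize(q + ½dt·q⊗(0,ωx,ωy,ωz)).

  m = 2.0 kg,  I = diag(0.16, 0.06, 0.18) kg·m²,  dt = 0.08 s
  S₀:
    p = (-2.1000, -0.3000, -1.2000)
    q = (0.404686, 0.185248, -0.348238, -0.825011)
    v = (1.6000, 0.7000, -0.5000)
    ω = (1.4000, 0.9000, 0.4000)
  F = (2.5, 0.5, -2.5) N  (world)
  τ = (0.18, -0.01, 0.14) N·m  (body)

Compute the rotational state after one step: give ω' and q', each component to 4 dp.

ω' = (1.4684, 0.9016, 0.5182)
q' = (0.4191, 0.2315, -0.3819, -0.7905)

angular accel α = (0.8550, 0.0200, 1.4778)
new body rate ω' = (1.4684, 0.9016, 0.5182)
2q̇ = q⊗(0,ω) = (0.3840714, 1.1697751, -0.8648972, 0.8161308)
q + ½dt·q⊗(0,ω), renormalized = (0.4191, 0.2315, -0.3819, -0.7905)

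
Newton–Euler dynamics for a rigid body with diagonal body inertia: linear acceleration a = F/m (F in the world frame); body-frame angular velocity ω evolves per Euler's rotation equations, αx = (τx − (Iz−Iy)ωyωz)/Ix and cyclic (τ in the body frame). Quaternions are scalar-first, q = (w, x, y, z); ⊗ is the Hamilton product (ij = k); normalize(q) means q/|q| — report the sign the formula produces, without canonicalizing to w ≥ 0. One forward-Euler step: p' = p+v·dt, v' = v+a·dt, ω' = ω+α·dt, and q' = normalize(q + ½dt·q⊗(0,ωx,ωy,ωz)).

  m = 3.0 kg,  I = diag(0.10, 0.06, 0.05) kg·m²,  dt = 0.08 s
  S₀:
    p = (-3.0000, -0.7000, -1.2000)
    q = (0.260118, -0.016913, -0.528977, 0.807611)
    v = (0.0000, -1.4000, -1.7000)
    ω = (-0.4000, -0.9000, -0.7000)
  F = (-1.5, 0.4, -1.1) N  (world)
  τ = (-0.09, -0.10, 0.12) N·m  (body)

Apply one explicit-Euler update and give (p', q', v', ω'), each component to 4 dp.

linear accel F/m = (-0.5000, 0.1333, -0.3667)
new position p' = (-3.0000, -0.8120, -1.3360)
v + (F/m)dt = (-0.0400, -1.3893, -1.7293)
α = I⁻¹(τ − ω×Iω) = (-0.8370, -1.9000, 2.6880)
ω' = ω + α·dt = (-0.4670, -1.0520, -0.4850)
q⊗(0,ω) = (0.0824832, 0.9930866, -0.5689897, -0.3784517)
q' = normalize(q + ½dt·q⊗(0,ω)) = (0.2631, 0.0228, -0.5511, 0.7915)

p' = (-3.0000, -0.8120, -1.3360)
q' = (0.2631, 0.0228, -0.5511, 0.7915)
v' = (-0.0400, -1.3893, -1.7293)
ω' = (-0.4670, -1.0520, -0.4850)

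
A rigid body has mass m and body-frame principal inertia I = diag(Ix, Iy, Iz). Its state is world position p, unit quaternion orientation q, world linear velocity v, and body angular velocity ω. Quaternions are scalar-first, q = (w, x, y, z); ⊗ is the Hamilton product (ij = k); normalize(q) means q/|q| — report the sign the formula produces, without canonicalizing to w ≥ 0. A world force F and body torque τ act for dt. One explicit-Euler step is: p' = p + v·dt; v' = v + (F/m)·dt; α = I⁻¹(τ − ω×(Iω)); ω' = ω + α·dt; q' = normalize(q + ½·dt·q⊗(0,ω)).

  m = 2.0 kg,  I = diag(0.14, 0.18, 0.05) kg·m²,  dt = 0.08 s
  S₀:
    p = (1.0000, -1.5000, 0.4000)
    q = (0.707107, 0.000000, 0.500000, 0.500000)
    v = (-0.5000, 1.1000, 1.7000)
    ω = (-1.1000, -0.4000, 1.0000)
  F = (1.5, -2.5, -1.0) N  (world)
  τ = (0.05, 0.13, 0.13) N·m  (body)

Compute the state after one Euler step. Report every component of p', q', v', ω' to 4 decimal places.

gyro term ω×Iω = (0.0520, -0.0990, 0.0176)
(τ − ω×Iω)/I = (-0.0143, 1.2722, 2.2480)
ω + α·dt = (-1.1011, -0.2982, 1.1798)
q⊗(0,ω) = (-0.3000000, -0.0778177, -0.8328428, 1.2571070)
q + ½dt·q⊗(0,ω), renormalized = (0.6938, -0.0031, 0.4658, 0.5492)
p + v·dt = (0.9600, -1.4120, 0.5360)
new velocity v' = (-0.4400, 1.0000, 1.6600)

p' = (0.9600, -1.4120, 0.5360)
q' = (0.6938, -0.0031, 0.4658, 0.5492)
v' = (-0.4400, 1.0000, 1.6600)
ω' = (-1.1011, -0.2982, 1.1798)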